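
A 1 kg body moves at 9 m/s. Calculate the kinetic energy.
KE = ½mv² = ½(1)(9)² = 40.5 J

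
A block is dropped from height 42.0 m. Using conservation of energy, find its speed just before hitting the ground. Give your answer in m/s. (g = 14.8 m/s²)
mgh = ½mv² ⇒ v = √(2gh) = √(2·14.8·42.0) = 35.26 m/s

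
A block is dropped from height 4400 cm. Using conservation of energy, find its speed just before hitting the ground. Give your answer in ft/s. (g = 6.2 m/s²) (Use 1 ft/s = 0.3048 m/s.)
Convert to SI: h = 44.0 m
mgh = ½mv² ⇒ v = √(2gh) = √(2·6.2·44.0) = 23.3581 m/s = 76.63 ft/s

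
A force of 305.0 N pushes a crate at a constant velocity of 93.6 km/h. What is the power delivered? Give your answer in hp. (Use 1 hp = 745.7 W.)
Convert to SI: F = 305.0 N, v = 26.0 m/s
P = Fv = (305.0)(26.0) = 7930.0 W = 10.63 hp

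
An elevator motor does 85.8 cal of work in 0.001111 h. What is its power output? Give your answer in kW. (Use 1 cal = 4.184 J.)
Convert to SI: W = 358.987 J, t = 3.9996 s
P = W/t = 358.987/3.9996 = 89.7558 W = 0.08976 kW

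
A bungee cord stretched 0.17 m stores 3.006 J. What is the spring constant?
k = 2·PE/x² = 2·3.006/(0.17)² = 208.0 N/m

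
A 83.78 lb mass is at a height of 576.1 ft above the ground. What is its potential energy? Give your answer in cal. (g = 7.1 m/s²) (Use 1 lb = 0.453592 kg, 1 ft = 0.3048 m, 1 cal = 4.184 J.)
Convert to SI: m = 38.0019 kg, h = 175.595 m
PE = mgh = (38.0019)(7.1)(175.595) = 47378.0 J = 11320 cal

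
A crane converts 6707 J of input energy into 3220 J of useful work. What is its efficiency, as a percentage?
η = W_out/W_in = 3220/6707 = 48.01%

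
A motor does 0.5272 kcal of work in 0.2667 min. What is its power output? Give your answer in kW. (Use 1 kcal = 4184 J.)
Convert to SI: W = 2205.8 J, t = 16.002 s
P = W/t = 2205.8/16.002 = 137.846 W = 0.1378 kW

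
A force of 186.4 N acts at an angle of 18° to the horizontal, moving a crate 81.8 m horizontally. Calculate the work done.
W = F·d·cosθ = (186.4)(81.8)cos(18°) = 14500 J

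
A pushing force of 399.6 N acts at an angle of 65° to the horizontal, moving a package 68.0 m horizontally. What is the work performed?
W = F·d·cosθ = (399.6)(68.0)cos(65°) = 11480 J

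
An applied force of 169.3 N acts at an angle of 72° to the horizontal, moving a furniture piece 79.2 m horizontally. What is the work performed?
W = F·d·cosθ = (169.3)(79.2)cos(72°) = 4143 J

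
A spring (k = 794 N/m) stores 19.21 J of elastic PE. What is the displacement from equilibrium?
x = √(2·PE/k) = √(2·19.21/794) = 0.22 m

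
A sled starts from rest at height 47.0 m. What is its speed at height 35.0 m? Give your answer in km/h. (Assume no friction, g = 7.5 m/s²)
mgh₁ = mgh₂ + ½mv² ⇒ v = √(2g(h₁−h₂)) = √(2·7.5·12.0) = 13.4164 m/s = 48.3 km/h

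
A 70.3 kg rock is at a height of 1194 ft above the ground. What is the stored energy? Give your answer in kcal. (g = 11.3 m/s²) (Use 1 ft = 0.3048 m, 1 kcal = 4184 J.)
Convert to SI: m = 70.3 kg, h = 363.931 m
PE = mgh = (70.3)(11.3)(363.931) = 289103 J = 69.1 kcal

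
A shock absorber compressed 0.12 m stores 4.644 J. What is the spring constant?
k = 2·PE/x² = 2·4.644/(0.12)² = 645.0 N/m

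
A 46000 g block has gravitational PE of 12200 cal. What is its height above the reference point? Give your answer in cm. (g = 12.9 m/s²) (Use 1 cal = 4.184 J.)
Convert to SI: m = 46.0 kg, PE = 51044.8 J
h = PE/(mg) = 51044.8/(46.0·12.9) = 86.0209 m = 8602 cm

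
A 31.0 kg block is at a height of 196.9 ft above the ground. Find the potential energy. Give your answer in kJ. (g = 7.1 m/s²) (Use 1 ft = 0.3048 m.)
Convert to SI: m = 31.0 kg, h = 60.0151 m
PE = mgh = (31.0)(7.1)(60.0151) = 13209.3 J = 13.21 kJ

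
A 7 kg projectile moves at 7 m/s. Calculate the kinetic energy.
KE = ½mv² = ½(7)(7)² = 171.5 J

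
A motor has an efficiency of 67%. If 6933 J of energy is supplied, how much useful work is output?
W_out = η·W_in = 0.67·6933 = 4645.11 J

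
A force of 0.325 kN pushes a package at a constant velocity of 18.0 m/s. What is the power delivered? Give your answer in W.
Convert to SI: F = 325.0 N, v = 18.0 m/s
P = Fv = (325.0)(18.0) = 5850 W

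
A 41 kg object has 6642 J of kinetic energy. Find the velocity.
v = √(2·KE/m) = √(2·6642/41) = 18.0 m/s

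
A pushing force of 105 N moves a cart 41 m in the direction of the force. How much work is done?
W = F·d = (105)(41) = 4305 J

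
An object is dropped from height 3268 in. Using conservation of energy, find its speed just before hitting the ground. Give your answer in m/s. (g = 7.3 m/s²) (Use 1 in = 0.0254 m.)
Convert to SI: h = 83.0072 m
mgh = ½mv² ⇒ v = √(2gh) = √(2·7.3·83.0072) = 34.81 m/s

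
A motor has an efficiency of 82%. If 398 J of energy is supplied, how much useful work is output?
W_out = η·W_in = 0.82·398 = 326.36 J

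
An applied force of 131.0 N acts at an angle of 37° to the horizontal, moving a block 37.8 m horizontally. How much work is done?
W = F·d·cosθ = (131.0)(37.8)cos(37°) = 3955 J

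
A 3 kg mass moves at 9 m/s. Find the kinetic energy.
KE = ½mv² = ½(3)(9)² = 121.5 J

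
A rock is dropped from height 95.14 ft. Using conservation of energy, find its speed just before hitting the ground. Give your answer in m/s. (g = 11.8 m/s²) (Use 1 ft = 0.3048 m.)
Convert to SI: h = 28.9987 m
mgh = ½mv² ⇒ v = √(2gh) = √(2·11.8·28.9987) = 26.16 m/s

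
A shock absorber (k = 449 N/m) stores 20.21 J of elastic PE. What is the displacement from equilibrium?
x = √(2·PE/k) = √(2·20.21/449) = 0.3 m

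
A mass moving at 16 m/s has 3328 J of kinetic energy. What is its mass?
m = 2·KE/v² = 2·3328/(16)² = 26.0 kg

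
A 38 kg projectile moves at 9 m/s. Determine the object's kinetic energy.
KE = ½mv² = ½(38)(9)² = 1539.0 J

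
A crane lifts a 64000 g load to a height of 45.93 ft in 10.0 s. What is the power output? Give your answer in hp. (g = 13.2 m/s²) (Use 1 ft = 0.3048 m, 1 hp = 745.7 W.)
Convert to SI: m = 64.0 kg, h = 13.9995 m, t = 10.0 s
P = mgh/t = (64.0)(13.2)(13.9995)/10.0 = 1182.67 W = 1.586 hp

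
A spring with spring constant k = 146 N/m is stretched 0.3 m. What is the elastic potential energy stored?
PE = ½kx² = ½(146)(0.3)² = 6.57 J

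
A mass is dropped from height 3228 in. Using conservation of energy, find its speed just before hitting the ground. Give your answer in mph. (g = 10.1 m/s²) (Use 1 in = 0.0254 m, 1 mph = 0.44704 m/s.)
Convert to SI: h = 81.9912 m
mgh = ½mv² ⇒ v = √(2gh) = √(2·10.1·81.9912) = 40.6967 m/s = 91.04 mph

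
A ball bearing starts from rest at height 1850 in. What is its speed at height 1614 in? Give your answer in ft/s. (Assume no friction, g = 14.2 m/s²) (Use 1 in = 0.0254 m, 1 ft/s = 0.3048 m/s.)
Convert to SI: h₁−h₂ = 5.9944 m
mgh₁ = mgh₂ + ½mv² ⇒ v = √(2g(h₁−h₂)) = √(2·14.2·5.9944) = 13.0476 m/s = 42.81 ft/s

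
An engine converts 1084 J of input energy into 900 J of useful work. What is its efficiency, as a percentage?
η = W_out/W_in = 900/1084 = 83.03%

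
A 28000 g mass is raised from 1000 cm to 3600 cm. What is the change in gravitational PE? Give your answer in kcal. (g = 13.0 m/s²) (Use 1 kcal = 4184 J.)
Convert to SI: m = 28.0 kg, Δh = 26.0 m
ΔPE = mgΔh = (28.0)(13.0)(26.0) = 9464.0 J = 2.262 kcal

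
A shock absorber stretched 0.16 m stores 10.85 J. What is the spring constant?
k = 2·PE/x² = 2·10.85/(0.16)² = 847.7 N/m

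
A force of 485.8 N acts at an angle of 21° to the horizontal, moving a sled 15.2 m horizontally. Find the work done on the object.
W = F·d·cosθ = (485.8)(15.2)cos(21°) = 6894 J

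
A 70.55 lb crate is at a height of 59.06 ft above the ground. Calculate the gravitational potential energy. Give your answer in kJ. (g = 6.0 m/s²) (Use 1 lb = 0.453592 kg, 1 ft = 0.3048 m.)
Convert to SI: m = 32.0009 kg, h = 18.0015 m
PE = mgh = (32.0009)(6.0)(18.0015) = 3456.38 J = 3.456 kJ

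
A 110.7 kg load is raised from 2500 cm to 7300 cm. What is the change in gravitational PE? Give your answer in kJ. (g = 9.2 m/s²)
Convert to SI: m = 110.7 kg, Δh = 48.0 m
ΔPE = mgΔh = (110.7)(9.2)(48.0) = 48885.1 J = 48.89 kJ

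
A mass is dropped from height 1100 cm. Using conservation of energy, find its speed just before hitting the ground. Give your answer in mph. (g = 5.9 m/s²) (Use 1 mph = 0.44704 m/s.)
Convert to SI: h = 11.0 m
mgh = ½mv² ⇒ v = √(2gh) = √(2·5.9·11.0) = 11.393 m/s = 25.49 mph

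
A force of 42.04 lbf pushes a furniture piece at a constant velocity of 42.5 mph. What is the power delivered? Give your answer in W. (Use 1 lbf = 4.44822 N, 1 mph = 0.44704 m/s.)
Convert to SI: F = 187.003 N, v = 18.9992 m/s
P = Fv = (187.003)(18.9992) = 3553 W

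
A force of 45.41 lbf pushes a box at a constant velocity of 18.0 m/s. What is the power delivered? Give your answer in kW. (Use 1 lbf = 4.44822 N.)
Convert to SI: F = 201.994 N, v = 18.0 m/s
P = Fv = (201.994)(18.0) = 3635.89 W = 3.636 kW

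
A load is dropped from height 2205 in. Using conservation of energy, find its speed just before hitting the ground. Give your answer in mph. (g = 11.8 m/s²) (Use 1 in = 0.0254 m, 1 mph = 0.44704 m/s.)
Convert to SI: h = 56.007 m
mgh = ½mv² ⇒ v = √(2gh) = √(2·11.8·56.007) = 36.3561 m/s = 81.33 mph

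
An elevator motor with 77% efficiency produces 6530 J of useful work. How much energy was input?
W_in = W_out/η = 6530/0.77 = 8481 J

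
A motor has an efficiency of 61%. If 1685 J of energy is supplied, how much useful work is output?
W_out = η·W_in = 0.61·1685 = 1027.85 J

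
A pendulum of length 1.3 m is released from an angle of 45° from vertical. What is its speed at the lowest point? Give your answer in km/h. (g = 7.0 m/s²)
h = L(1 − cosθ) = 1.3(1 − cos45°) = 0.380761 m
v = √(2gh) = √(2·7.0·0.380761) = 2.30882 m/s = 8.312 km/h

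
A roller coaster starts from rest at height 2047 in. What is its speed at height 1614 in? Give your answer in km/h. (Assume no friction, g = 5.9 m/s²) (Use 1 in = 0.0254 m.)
Convert to SI: h₁−h₂ = 10.9982 m
mgh₁ = mgh₂ + ½mv² ⇒ v = √(2g(h₁−h₂)) = √(2·5.9·10.9982) = 11.392 m/s = 41.01 km/h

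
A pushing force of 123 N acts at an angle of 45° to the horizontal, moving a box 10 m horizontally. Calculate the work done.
W = F·d·cosθ = (123)(10)cos(45°) = 869.7 J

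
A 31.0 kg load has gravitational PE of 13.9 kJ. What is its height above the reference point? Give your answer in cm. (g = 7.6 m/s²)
Convert to SI: m = 31.0 kg, PE = 13900.0 J
h = PE/(mg) = 13900.0/(31.0·7.6) = 58.9983 m = 5900 cm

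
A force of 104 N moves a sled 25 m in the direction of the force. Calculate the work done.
W = F·d = (104)(25) = 2600 J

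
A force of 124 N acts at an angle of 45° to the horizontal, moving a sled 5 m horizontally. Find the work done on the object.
W = F·d·cosθ = (124)(5)cos(45°) = 438.4 J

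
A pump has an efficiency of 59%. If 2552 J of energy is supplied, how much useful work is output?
W_out = η·W_in = 0.59·2552 = 1505.68 J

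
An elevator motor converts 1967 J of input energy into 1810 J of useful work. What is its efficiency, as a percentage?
η = W_out/W_in = 1810/1967 = 92.02%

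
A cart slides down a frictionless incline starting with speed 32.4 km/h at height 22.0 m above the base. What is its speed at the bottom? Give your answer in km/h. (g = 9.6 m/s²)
Convert to SI: v₀ = 9.0 m/s, h = 22.0 m
½mv₀² + mgh = ½mv² ⇒ v = √(v₀² + 2gh) = √(9.0² + 2·9.6·22.0) = 22.4366 m/s = 80.77 km/h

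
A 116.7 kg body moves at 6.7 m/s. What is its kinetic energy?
KE = ½mv² = ½(116.7)(6.7)² = 2619 J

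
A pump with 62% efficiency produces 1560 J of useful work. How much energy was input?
W_in = W_out/η = 1560/0.62 = 2516 J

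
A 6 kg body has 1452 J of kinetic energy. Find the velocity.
v = √(2·KE/m) = √(2·1452/6) = 22.0 m/s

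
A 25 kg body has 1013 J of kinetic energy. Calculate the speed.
v = √(2·KE/m) = √(2·1013/25) = 9.002 m/s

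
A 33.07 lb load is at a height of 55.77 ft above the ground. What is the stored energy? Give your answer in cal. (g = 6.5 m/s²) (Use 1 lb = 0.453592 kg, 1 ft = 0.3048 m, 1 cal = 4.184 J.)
Convert to SI: m = 15.0003 kg, h = 16.9987 m
PE = mgh = (15.0003)(6.5)(16.9987) = 1657.4 J = 396.1 cal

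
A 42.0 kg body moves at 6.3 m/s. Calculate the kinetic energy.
KE = ½mv² = ½(42.0)(6.3)² = 833.5 J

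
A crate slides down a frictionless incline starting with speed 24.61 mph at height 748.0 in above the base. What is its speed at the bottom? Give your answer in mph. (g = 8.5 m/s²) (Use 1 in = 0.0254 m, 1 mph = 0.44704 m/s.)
Convert to SI: v₀ = 11.0017 m/s, h = 18.9992 m
½mv₀² + mgh = ½mv² ⇒ v = √(v₀² + 2gh) = √(11.0017² + 2·8.5·18.9992) = 21.0718 m/s = 47.14 mph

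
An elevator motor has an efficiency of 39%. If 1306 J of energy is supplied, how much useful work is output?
W_out = η·W_in = 0.39·1306 = 509.34 J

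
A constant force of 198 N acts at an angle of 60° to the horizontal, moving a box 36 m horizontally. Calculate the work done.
W = F·d·cosθ = (198)(36)cos(60°) = 3564 J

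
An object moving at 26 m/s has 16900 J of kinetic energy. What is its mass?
m = 2·KE/v² = 2·16900/(26)² = 50.0 kg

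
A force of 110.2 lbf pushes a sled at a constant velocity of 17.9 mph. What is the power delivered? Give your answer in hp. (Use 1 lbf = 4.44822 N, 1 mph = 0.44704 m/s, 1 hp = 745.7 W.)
Convert to SI: F = 490.194 N, v = 8.00202 m/s
P = Fv = (490.194)(8.00202) = 3922.54 W = 5.26 hp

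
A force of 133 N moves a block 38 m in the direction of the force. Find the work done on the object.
W = F·d = (133)(38) = 5054 J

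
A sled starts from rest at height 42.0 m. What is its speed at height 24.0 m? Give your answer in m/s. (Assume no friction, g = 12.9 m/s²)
mgh₁ = mgh₂ + ½mv² ⇒ v = √(2g(h₁−h₂)) = √(2·12.9·18.0) = 21.55 m/s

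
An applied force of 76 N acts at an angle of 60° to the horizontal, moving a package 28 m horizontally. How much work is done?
W = F·d·cosθ = (76)(28)cos(60°) = 1064 J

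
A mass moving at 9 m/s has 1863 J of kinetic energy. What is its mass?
m = 2·KE/v² = 2·1863/(9)² = 46.0 kg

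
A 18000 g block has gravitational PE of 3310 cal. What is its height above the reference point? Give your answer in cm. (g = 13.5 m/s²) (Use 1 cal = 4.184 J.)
Convert to SI: m = 18.0 kg, PE = 13849.0 J
h = PE/(mg) = 13849.0/(18.0·13.5) = 56.9919 m = 5699 cm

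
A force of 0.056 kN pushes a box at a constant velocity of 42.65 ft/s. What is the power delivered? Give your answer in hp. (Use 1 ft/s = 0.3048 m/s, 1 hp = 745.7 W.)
Convert to SI: F = 56.0 N, v = 12.9997 m/s
P = Fv = (56.0)(12.9997) = 727.984 W = 0.9762 hp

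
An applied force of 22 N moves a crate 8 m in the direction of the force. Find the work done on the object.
W = F·d = (22)(8) = 176.0 J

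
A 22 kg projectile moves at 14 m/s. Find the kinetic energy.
KE = ½mv² = ½(22)(14)² = 2156.0 J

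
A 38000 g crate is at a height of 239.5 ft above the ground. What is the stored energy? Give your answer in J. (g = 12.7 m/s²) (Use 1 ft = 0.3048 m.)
Convert to SI: m = 38.0 kg, h = 72.9996 m
PE = mgh = (38.0)(12.7)(72.9996) = 35230 J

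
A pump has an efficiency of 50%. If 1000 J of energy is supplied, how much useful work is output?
W_out = η·W_in = 0.5·1000 = 500.0 J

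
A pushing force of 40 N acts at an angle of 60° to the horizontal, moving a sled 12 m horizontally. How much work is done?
W = F·d·cosθ = (40)(12)cos(60°) = 240.0 J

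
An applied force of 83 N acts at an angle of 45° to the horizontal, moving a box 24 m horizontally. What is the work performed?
W = F·d·cosθ = (83)(24)cos(45°) = 1409 J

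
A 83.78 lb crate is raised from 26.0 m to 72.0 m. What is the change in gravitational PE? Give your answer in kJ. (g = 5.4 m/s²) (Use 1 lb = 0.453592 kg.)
Convert to SI: m = 38.0019 kg, Δh = 46.0 m
ΔPE = mgΔh = (38.0019)(5.4)(46.0) = 9439.68 J = 9.44 kJ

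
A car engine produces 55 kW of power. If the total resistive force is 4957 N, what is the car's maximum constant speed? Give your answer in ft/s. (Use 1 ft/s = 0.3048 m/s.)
P = Fv ⇒ v = P/F = 55000 W/4957.0 N = 11.0954 m/s = 36.4 ft/s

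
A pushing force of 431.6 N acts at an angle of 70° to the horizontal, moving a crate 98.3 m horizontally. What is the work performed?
W = F·d·cosθ = (431.6)(98.3)cos(70°) = 14510 J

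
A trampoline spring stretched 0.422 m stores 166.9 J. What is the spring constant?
k = 2·PE/x² = 2·166.9/(0.422)² = 1874 N/m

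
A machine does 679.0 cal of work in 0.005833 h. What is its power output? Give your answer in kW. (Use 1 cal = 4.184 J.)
Convert to SI: W = 2840.94 J, t = 20.9988 s
P = W/t = 2840.94/20.9988 = 135.29 W = 0.1353 kW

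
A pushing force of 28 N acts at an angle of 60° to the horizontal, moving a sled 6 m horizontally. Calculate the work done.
W = F·d·cosθ = (28)(6)cos(60°) = 84.0 J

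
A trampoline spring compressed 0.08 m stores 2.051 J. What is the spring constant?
k = 2·PE/x² = 2·2.051/(0.08)² = 640.9 N/m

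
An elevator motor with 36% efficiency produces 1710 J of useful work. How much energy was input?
W_in = W_out/η = 1710/0.36 = 4750 J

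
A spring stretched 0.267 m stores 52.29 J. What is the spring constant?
k = 2·PE/x² = 2·52.29/(0.267)² = 1467 N/m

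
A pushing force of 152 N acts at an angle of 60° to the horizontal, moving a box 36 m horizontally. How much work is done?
W = F·d·cosθ = (152)(36)cos(60°) = 2736 J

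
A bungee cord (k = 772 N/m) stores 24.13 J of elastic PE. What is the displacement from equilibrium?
x = √(2·PE/k) = √(2·24.13/772) = 0.25 m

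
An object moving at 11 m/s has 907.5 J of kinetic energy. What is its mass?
m = 2·KE/v² = 2·907.5/(11)² = 15.0 kg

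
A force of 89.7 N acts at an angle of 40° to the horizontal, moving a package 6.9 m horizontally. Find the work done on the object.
W = F·d·cosθ = (89.7)(6.9)cos(40°) = 474.1 J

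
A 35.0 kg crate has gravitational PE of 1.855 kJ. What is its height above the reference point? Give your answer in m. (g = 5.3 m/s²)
Convert to SI: m = 35.0 kg, PE = 1855.0 J
h = PE/(mg) = 1855.0/(35.0·5.3) = 10.0 m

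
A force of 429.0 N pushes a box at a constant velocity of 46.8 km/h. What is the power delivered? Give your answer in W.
Convert to SI: F = 429.0 N, v = 13.0 m/s
P = Fv = (429.0)(13.0) = 5577 W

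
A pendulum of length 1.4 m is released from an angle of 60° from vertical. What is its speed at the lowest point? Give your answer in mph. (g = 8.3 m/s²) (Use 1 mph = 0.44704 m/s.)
h = L(1 − cosθ) = 1.4(1 − cos60°) = 0.7 m
v = √(2gh) = √(2·8.3·0.7) = 3.40881 m/s = 7.625 mph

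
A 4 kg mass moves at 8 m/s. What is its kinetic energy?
KE = ½mv² = ½(4)(8)² = 128.0 J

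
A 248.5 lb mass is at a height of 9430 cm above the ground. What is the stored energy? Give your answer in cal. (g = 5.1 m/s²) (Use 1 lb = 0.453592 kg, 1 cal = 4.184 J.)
Convert to SI: m = 112.718 kg, h = 94.3 m
PE = mgh = (112.718)(5.1)(94.3) = 54209.3 J = 12960 cal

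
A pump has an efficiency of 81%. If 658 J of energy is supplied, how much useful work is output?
W_out = η·W_in = 0.81·658 = 532.98 J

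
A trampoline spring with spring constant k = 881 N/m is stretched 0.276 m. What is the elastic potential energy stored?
PE = ½kx² = ½(881)(0.276)² = 33.56 J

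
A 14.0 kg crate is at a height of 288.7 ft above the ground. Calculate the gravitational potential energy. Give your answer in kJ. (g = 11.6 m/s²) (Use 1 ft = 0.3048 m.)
Convert to SI: m = 14.0 kg, h = 87.9958 m
PE = mgh = (14.0)(11.6)(87.9958) = 14290.5 J = 14.29 kJ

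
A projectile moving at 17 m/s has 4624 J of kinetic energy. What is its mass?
m = 2·KE/v² = 2·4624/(17)² = 32.0 kg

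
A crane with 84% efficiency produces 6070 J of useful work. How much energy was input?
W_in = W_out/η = 6070/0.84 = 7226 J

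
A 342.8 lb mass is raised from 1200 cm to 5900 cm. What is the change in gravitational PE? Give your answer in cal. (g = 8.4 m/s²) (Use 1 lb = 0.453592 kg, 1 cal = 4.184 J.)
Convert to SI: m = 155.491 kg, Δh = 47.0 m
ΔPE = mgΔh = (155.491)(8.4)(47.0) = 61388.0 J = 14670 cal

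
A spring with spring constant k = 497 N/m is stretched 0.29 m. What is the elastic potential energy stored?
PE = ½kx² = ½(497)(0.29)² = 20.9 J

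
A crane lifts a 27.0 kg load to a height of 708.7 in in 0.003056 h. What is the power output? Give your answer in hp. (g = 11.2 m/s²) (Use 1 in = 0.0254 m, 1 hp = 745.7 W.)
Convert to SI: m = 27.0 kg, h = 18.001 m, t = 11.0016 s
P = mgh/t = (27.0)(11.2)(18.001)/11.0016 = 494.791 W = 0.6635 hp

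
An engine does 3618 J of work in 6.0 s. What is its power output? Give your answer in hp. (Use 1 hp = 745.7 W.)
P = W/t = 3618.0/6.0 = 603.0 W = 0.8086 hp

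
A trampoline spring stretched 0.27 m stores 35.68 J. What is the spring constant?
k = 2·PE/x² = 2·35.68/(0.27)² = 978.9 N/m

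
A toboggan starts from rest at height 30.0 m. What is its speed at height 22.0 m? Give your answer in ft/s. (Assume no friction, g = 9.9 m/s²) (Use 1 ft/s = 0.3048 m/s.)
mgh₁ = mgh₂ + ½mv² ⇒ v = √(2g(h₁−h₂)) = √(2·9.9·8.0) = 12.5857 m/s = 41.29 ft/s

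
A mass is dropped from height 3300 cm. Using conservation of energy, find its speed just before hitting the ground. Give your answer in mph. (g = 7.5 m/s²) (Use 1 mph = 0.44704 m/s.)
Convert to SI: h = 33.0 m
mgh = ½mv² ⇒ v = √(2gh) = √(2·7.5·33.0) = 22.2486 m/s = 49.77 mph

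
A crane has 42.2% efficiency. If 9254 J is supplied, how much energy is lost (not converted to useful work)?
W_lost = W_in(1 − η) = 9254·(1 − 0.422) = 5349 J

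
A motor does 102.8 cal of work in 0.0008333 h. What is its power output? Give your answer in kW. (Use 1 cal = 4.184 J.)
Convert to SI: W = 430.115 J, t = 2.99988 s
P = W/t = 430.115/2.99988 = 143.377 W = 0.1434 kW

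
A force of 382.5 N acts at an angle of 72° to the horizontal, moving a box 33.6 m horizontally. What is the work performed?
W = F·d·cosθ = (382.5)(33.6)cos(72°) = 3971 J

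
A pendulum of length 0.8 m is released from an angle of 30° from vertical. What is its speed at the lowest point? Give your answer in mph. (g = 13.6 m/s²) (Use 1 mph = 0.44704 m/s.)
h = L(1 − cosθ) = 0.8(1 − cos30°) = 0.10718 m
v = √(2gh) = √(2·13.6·0.10718) = 1.70742 m/s = 3.819 mph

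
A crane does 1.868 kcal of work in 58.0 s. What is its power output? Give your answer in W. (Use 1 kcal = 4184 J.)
Convert to SI: W = 7815.71 J, t = 58.0 s
P = W/t = 7815.71/58.0 = 134.8 W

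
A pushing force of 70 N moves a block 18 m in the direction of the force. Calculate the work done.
W = F·d = (70)(18) = 1260 J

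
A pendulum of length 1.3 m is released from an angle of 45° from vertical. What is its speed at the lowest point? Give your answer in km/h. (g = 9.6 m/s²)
h = L(1 − cosθ) = 1.3(1 − cos45°) = 0.380761 m
v = √(2gh) = √(2·9.6·0.380761) = 2.70381 m/s = 9.734 km/h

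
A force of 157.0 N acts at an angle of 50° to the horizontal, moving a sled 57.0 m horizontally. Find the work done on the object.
W = F·d·cosθ = (157.0)(57.0)cos(50°) = 5752 J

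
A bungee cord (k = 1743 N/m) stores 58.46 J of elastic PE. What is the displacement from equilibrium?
x = √(2·PE/k) = √(2·58.46/1743) = 0.259 m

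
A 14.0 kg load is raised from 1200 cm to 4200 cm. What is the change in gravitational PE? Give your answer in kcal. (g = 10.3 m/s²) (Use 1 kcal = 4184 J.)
Convert to SI: m = 14.0 kg, Δh = 30.0 m
ΔPE = mgΔh = (14.0)(10.3)(30.0) = 4326.0 J = 1.034 kcal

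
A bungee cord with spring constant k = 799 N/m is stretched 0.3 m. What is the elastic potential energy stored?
PE = ½kx² = ½(799)(0.3)² = 35.96 J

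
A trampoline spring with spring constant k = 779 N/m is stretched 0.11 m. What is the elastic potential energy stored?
PE = ½kx² = ½(779)(0.11)² = 4.713 J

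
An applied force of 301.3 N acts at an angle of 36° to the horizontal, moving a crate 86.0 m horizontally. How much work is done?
W = F·d·cosθ = (301.3)(86.0)cos(36°) = 20960 J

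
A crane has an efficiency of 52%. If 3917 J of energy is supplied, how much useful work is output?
W_out = η·W_in = 0.52·3917 = 2036.84 J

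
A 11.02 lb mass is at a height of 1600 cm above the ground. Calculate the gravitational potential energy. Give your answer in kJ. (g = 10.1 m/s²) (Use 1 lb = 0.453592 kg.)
Convert to SI: m = 4.99858 kg, h = 16.0 m
PE = mgh = (4.99858)(10.1)(16.0) = 807.771 J = 0.8078 kJ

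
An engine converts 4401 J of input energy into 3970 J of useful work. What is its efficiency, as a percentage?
η = W_out/W_in = 3970/4401 = 90.21%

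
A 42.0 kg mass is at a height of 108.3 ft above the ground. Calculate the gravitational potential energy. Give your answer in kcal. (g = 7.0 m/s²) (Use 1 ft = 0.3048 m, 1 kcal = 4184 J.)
Convert to SI: m = 42.0 kg, h = 33.0098 m
PE = mgh = (42.0)(7.0)(33.0098) = 9704.89 J = 2.32 kcal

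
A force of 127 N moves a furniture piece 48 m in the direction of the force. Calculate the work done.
W = F·d = (127)(48) = 6096 J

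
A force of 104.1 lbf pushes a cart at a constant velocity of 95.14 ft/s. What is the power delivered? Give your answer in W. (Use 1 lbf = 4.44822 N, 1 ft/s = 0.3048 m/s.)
Convert to SI: F = 463.06 N, v = 28.9987 m/s
P = Fv = (463.06)(28.9987) = 13430 W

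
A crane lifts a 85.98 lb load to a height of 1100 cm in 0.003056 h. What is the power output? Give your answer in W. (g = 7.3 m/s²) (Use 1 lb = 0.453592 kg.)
Convert to SI: m = 38.9998 kg, h = 11.0 m, t = 11.0016 s
P = mgh/t = (38.9998)(7.3)(11.0)/11.0016 = 284.7 W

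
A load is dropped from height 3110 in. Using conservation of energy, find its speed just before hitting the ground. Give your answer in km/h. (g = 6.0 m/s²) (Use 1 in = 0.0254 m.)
Convert to SI: h = 78.994 m
mgh = ½mv² ⇒ v = √(2gh) = √(2·6.0·78.994) = 30.7884 m/s = 110.8 km/h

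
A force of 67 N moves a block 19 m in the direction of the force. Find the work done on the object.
W = F·d = (67)(19) = 1273 J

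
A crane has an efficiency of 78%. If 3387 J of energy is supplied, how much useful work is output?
W_out = η·W_in = 0.78·3387 = 2641.86 J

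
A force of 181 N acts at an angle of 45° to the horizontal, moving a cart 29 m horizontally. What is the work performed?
W = F·d·cosθ = (181)(29)cos(45°) = 3712 J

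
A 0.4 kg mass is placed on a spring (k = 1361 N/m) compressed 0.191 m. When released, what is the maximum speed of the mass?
½kx² = ½mv² ⇒ v = x√(k/m) = (0.191)√(1361/0.4) = 11.14 m/s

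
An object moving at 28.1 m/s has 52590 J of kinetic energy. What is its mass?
m = 2·KE/v² = 2·52590/(28.1)² = 133.2 kg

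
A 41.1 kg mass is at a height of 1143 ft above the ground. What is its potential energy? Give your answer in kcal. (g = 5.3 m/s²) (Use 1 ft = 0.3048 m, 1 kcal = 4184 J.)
Convert to SI: m = 41.1 kg, h = 348.386 m
PE = mgh = (41.1)(5.3)(348.386) = 75889.0 J = 18.14 kcal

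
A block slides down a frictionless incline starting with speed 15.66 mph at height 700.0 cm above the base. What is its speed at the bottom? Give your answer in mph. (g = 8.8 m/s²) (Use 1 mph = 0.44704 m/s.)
Convert to SI: v₀ = 7.00065 m/s, h = 7.0 m
½mv₀² + mgh = ½mv² ⇒ v = √(v₀² + 2gh) = √(7.00065² + 2·8.8·7.0) = 13.1228 m/s = 29.35 mph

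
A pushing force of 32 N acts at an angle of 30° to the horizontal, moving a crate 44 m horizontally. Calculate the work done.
W = F·d·cosθ = (32)(44)cos(30°) = 1219 J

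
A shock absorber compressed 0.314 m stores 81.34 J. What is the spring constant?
k = 2·PE/x² = 2·81.34/(0.314)² = 1650 N/m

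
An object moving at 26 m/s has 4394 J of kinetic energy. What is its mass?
m = 2·KE/v² = 2·4394/(26)² = 13.0 kg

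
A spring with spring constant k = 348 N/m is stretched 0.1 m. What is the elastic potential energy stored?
PE = ½kx² = ½(348)(0.1)² = 1.74 J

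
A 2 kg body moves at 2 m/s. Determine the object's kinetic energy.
KE = ½mv² = ½(2)(2)² = 4.0 J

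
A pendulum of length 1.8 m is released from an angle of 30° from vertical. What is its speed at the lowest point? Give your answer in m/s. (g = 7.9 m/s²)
h = L(1 − cosθ) = 1.8(1 − cos30°) = 0.241154 m
v = √(2gh) = √(2·7.9·0.241154) = 1.952 m/s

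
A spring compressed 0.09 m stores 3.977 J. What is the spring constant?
k = 2·PE/x² = 2·3.977/(0.09)² = 982.0 N/m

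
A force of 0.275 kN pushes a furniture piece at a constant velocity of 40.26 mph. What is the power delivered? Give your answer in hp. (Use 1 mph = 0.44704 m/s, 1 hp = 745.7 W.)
Convert to SI: F = 275.0 N, v = 17.9978 m/s
P = Fv = (275.0)(17.9978) = 4949.4 W = 6.637 hp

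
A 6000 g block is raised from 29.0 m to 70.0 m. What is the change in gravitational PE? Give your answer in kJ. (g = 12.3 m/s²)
Convert to SI: m = 6.0 kg, Δh = 41.0 m
ΔPE = mgΔh = (6.0)(12.3)(41.0) = 3025.8 J = 3.026 kJ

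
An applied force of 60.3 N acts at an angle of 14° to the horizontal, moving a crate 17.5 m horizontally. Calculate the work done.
W = F·d·cosθ = (60.3)(17.5)cos(14°) = 1024 J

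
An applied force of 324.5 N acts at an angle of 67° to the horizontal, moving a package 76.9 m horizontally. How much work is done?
W = F·d·cosθ = (324.5)(76.9)cos(67°) = 9750 J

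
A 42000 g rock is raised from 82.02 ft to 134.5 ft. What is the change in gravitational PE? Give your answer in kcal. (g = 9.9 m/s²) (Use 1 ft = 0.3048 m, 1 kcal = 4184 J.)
Convert to SI: m = 42.0 kg, Δh = 15.9959 m
ΔPE = mgΔh = (42.0)(9.9)(15.9959) = 6651.1 J = 1.59 kcal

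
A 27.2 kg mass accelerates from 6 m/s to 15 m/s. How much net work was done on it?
W = ΔKE = ½m(v₂² − v₁²) = ½(27.2)(15² − 6²) = 2570.4 J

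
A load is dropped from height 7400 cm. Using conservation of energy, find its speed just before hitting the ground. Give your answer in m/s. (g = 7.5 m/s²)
Convert to SI: h = 74.0 m
mgh = ½mv² ⇒ v = √(2gh) = √(2·7.5·74.0) = 33.32 m/s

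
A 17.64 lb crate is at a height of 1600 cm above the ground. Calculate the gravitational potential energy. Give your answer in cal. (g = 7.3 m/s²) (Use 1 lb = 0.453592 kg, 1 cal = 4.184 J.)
Convert to SI: m = 8.00136 kg, h = 16.0 m
PE = mgh = (8.00136)(7.3)(16.0) = 934.559 J = 223.4 cal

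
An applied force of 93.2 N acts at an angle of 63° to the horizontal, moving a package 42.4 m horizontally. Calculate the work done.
W = F·d·cosθ = (93.2)(42.4)cos(63°) = 1794 J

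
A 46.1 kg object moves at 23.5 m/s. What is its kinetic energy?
KE = ½mv² = ½(46.1)(23.5)² = 12730 J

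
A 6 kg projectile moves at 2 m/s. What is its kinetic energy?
KE = ½mv² = ½(6)(2)² = 12.0 J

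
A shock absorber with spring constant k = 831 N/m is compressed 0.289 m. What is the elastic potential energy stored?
PE = ½kx² = ½(831)(0.289)² = 34.7 J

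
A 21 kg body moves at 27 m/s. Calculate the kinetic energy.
KE = ½mv² = ½(21)(27)² = 7654.5 J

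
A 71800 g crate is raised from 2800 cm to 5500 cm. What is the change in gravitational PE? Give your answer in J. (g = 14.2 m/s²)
Convert to SI: m = 71.8 kg, Δh = 27.0 m
ΔPE = mgΔh = (71.8)(14.2)(27.0) = 27530 J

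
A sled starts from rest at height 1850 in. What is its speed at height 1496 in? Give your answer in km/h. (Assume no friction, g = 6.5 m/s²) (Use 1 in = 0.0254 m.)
Convert to SI: h₁−h₂ = 8.9916 m
mgh₁ = mgh₂ + ½mv² ⇒ v = √(2g(h₁−h₂)) = √(2·6.5·8.9916) = 10.8116 m/s = 38.92 km/h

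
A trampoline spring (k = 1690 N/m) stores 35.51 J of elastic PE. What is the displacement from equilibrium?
x = √(2·PE/k) = √(2·35.51/1690) = 0.205 m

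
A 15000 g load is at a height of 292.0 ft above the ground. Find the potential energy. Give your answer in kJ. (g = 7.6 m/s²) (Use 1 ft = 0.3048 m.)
Convert to SI: m = 15.0 kg, h = 89.0016 m
PE = mgh = (15.0)(7.6)(89.0016) = 10146.2 J = 10.15 kJ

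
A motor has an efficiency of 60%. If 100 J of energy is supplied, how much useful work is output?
W_out = η·W_in = 0.6·100 = 60.0 J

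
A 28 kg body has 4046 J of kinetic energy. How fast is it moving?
v = √(2·KE/m) = √(2·4046/28) = 17.0 m/s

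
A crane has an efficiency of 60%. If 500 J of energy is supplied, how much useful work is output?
W_out = η·W_in = 0.6·500 = 300.0 J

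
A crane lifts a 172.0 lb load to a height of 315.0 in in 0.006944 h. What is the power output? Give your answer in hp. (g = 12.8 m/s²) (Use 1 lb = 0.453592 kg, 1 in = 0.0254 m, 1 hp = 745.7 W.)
Convert to SI: m = 78.0178 kg, h = 8.001 m, t = 24.9984 s
P = mgh/t = (78.0178)(12.8)(8.001)/24.9984 = 319.621 W = 0.4286 hp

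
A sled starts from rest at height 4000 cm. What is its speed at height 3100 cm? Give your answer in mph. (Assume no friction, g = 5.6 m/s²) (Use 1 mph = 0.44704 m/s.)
Convert to SI: h₁−h₂ = 9.0 m
mgh₁ = mgh₂ + ½mv² ⇒ v = √(2g(h₁−h₂)) = √(2·5.6·9.0) = 10.0399 m/s = 22.46 mph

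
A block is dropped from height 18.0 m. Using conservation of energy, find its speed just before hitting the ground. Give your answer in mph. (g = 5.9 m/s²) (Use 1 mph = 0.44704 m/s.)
mgh = ½mv² ⇒ v = √(2gh) = √(2·5.9·18.0) = 14.5739 m/s = 32.6 mph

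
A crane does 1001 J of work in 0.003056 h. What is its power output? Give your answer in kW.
Convert to SI: W = 1001.0 J, t = 11.0016 s
P = W/t = 1001.0/11.0016 = 90.9868 W = 0.09099 kW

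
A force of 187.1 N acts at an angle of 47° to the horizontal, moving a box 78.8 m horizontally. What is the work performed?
W = F·d·cosθ = (187.1)(78.8)cos(47°) = 10060 J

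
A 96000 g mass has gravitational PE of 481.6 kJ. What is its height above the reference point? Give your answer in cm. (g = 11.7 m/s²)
Convert to SI: m = 96.0 kg, PE = 481600 J
h = PE/(mg) = 481600/(96.0·11.7) = 428.775 m = 42880 cm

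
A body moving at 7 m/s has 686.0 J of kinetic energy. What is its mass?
m = 2·KE/v² = 2·686.0/(7)² = 28.0 kg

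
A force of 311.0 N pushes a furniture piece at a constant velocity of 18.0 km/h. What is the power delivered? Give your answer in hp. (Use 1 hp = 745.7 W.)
Convert to SI: F = 311.0 N, v = 5.0 m/s
P = Fv = (311.0)(5.0) = 1555.0 W = 2.085 hp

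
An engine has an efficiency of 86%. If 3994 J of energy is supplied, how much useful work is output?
W_out = η·W_in = 0.86·3994 = 3434.84 J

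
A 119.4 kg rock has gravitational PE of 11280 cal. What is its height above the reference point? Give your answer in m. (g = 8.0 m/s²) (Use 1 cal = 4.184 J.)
Convert to SI: m = 119.4 kg, PE = 47195.5 J
h = PE/(mg) = 47195.5/(119.4·8.0) = 49.41 m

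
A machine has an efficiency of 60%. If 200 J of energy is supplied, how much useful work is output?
W_out = η·W_in = 0.6·200 = 120.0 J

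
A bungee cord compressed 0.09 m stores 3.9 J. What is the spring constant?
k = 2·PE/x² = 2·3.9/(0.09)² = 963.0 N/m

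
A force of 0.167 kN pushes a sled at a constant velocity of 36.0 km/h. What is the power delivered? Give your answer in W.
Convert to SI: F = 167.0 N, v = 10.0 m/s
P = Fv = (167.0)(10.0) = 1670 W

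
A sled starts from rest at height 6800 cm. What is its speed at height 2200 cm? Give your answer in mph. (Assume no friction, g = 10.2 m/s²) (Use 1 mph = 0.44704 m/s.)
Convert to SI: h₁−h₂ = 46.0 m
mgh₁ = mgh₂ + ½mv² ⇒ v = √(2g(h₁−h₂)) = √(2·10.2·46.0) = 30.6333 m/s = 68.52 mph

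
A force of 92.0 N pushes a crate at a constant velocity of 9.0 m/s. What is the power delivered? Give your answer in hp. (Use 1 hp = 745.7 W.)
P = Fv = (92.0)(9.0) = 828.0 W = 1.11 hp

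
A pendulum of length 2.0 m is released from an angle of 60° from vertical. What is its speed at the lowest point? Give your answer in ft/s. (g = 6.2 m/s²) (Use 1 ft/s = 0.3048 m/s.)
h = L(1 − cosθ) = 2.0(1 − cos60°) = 1.0 m
v = √(2gh) = √(2·6.2·1.0) = 3.52136 m/s = 11.55 ft/s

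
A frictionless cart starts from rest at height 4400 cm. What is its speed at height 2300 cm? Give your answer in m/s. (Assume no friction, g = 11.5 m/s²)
Convert to SI: h₁−h₂ = 21.0 m
mgh₁ = mgh₂ + ½mv² ⇒ v = √(2g(h₁−h₂)) = √(2·11.5·21.0) = 21.98 m/s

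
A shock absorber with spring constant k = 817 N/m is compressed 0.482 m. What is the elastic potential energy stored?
PE = ½kx² = ½(817)(0.482)² = 94.9 J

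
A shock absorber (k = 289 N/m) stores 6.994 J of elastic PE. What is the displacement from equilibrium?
x = √(2·PE/k) = √(2·6.994/289) = 0.22 m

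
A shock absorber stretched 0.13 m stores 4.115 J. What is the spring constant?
k = 2·PE/x² = 2·4.115/(0.13)² = 487.0 N/m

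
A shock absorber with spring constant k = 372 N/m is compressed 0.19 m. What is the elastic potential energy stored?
PE = ½kx² = ½(372)(0.19)² = 6.715 J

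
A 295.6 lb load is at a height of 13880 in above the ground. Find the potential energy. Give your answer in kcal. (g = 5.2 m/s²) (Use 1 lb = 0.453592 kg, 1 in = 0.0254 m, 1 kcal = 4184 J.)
Convert to SI: m = 134.082 kg, h = 352.552 m
PE = mgh = (134.082)(5.2)(352.552) = 245808 J = 58.75 kcal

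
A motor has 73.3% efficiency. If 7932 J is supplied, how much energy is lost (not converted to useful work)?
W_lost = W_in(1 − η) = 7932·(1 − 0.733) = 2118 J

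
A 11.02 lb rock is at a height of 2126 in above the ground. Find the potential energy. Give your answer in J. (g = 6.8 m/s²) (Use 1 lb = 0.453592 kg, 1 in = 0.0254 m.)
Convert to SI: m = 4.99858 kg, h = 54.0004 m
PE = mgh = (4.99858)(6.8)(54.0004) = 1835 J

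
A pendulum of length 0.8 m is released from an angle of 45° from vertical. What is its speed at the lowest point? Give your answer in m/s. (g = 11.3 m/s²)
h = L(1 − cosθ) = 0.8(1 − cos45°) = 0.234315 m
v = √(2gh) = √(2·11.3·0.234315) = 2.301 m/s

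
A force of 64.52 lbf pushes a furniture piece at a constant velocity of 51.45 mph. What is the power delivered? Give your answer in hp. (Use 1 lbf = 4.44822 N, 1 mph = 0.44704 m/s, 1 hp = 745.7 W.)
Convert to SI: F = 286.999 N, v = 23.0002 m/s
P = Fv = (286.999)(23.0002) = 6601.04 W = 8.852 hp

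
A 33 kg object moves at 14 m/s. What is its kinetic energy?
KE = ½mv² = ½(33)(14)² = 3234.0 J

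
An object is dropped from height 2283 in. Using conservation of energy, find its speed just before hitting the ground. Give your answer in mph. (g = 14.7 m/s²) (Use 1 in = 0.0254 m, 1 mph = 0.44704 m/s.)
Convert to SI: h = 57.9882 m
mgh = ½mv² ⇒ v = √(2gh) = √(2·14.7·57.9882) = 41.2899 m/s = 92.36 mph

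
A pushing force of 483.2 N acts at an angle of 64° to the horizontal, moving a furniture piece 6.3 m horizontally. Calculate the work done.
W = F·d·cosθ = (483.2)(6.3)cos(64°) = 1334 J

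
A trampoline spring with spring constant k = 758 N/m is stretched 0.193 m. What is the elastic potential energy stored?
PE = ½kx² = ½(758)(0.193)² = 14.12 J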